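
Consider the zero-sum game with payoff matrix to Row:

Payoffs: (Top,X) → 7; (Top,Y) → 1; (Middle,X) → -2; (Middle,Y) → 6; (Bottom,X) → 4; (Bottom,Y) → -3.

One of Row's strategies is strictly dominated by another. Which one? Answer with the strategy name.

Bottom

Top gives a strictly higher payoff than Bottom against every column: 7 > 4, 1 > -3.
So Bottom is strictly dominated and Row never plays it.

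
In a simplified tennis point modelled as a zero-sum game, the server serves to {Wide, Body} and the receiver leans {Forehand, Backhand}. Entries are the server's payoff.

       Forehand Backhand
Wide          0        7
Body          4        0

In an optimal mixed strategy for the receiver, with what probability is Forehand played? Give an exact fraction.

7/11

Row minima: Wide → 0, Body → 0; maximin = 0.
Column maxima: Forehand → 4, Backhand → 7; minimax = 4.
0 ≠ 4, so there is no saddle point; optimal play is mixed.
Let the server play Wide with probability p. Expected payoff against Forehand: 0p + 4(1−p) = −4p + 4; against Backhand: 7p + 0(1−p) = 7p.
Setting these equal: −4p + 4 = 7p ⇒ −11p = -4 ⇒ p = 4/11, and the value is (-4)·(4/11) + 4 = 28/11.
For the receiver: with q = P(Forehand), equating Wide's and Body's payoffs gives −7q + 7 = 4q ⇒ q = 7/11.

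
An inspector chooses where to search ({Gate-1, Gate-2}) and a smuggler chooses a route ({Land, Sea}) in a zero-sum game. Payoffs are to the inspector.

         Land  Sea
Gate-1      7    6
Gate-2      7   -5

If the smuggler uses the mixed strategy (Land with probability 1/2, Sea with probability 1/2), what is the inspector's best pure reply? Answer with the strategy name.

Gate-1

Expected payoff of Gate-1: (1/2)·7 + (1/2)·6 = 13/2.
Expected payoff of Gate-2: (1/2)·7 + (1/2)·(-5) = 1.
The largest is 13/2, so the inspector's best response is Gate-1.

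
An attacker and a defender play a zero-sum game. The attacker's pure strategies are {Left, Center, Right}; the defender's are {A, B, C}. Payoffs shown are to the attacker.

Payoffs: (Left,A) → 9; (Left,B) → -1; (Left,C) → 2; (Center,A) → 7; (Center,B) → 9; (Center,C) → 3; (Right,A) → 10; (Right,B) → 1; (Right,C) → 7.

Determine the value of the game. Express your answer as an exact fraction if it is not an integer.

5

Row minima: Left → -1, Center → 3, Right → 1; maximin = 3.
Column maxima: A → 10, B → 9, C → 7; minimax = 7.
3 ≠ 7, so there is no saddle point; optimal play is mixed.
Left is strictly dominated by Right, so the attacker never plays it.
A is strictly dominated by C (it gives the attacker strictly more in every row), so the defender never plays it.
On the remaining 2×2 (Center, Right vs B, C):
Let the attacker play Center with probability p. Expected payoff against B: 9p + 1(1−p) = 8p + 1; against C: 3p + 7(1−p) = −4p + 7.
Setting these equal: 8p + 1 = −4p + 7 ⇒ 12p = 6 ⇒ p = 1/2, and the value is (8)·(1/2) + 1 = 5.
For the defender: with q = P(B), equating Center's and Right's payoffs gives 6q + 3 = −6q + 7 ⇒ q = 1/3.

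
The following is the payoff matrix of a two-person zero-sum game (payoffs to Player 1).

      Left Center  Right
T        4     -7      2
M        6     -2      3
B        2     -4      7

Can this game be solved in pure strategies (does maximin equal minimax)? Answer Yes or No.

Row minima: T → -7, M → -2, B → -4; maximin = -2.
Column maxima: Left → 6, Center → -2, Right → 7; minimax = -2.
maximin = minimax = -2, so a saddle point exists.

Yes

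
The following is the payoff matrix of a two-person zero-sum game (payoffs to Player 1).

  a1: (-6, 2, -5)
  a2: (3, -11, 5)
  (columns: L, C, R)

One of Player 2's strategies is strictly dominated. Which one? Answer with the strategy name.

R

L holds Player 1's payoff strictly below R in every row: -6 < -5, 3 < 5.
So R is strictly dominated for Player 2.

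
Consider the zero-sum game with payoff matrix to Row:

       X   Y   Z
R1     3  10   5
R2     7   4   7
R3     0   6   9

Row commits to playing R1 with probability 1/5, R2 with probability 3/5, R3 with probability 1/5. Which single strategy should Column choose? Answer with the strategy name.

If Column plays X, Row's expected payoff is (1/5)·3 + (3/5)·7 + (1/5)·0 = 24/5.
If Column plays Y, Row's expected payoff is (1/5)·10 + (3/5)·4 + (1/5)·6 = 28/5.
If Column plays Z, Row's expected payoff is (1/5)·5 + (3/5)·7 + (1/5)·9 = 7.
Column minimizes Row's payoff; the smallest is 24/5, so the best response is X.

X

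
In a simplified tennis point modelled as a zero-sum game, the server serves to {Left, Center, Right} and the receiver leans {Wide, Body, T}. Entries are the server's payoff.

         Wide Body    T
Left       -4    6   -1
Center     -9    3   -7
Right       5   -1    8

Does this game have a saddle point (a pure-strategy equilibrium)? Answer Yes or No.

No

Row minima: Left → -4, Center → -9, Right → -1; maximin = -1.
Column maxima: Wide → 5, Body → 6, T → 8; minimax = 5.
-1 ≠ 5, so no pure-strategy equilibrium exists.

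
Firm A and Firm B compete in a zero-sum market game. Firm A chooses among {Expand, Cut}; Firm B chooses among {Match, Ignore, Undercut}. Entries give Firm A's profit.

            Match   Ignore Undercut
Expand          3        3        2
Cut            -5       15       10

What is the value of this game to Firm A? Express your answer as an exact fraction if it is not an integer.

Row minima: Expand → 2, Cut → -5; maximin = 2.
Column maxima: Match → 3, Ignore → 15, Undercut → 10; minimax = 3.
2 ≠ 3, so there is no saddle point; optimal play is mixed.
Ignore is strictly dominated by Undercut (it gives Firm A strictly more in every row), so Firm B never plays it.
On the remaining 2×2 (Expand, Cut vs Match, Undercut):
Let Firm A play Expand with probability p. Expected payoff against Match: 3p + (-5)(1−p) = 8p − 5; against Undercut: 2p + 10(1−p) = −8p + 10.
Setting these equal: 8p − 5 = −8p + 10 ⇒ 16p = 15 ⇒ p = 15/16, and the value is (8)·(15/16) − 5 = 5/2.
For Firm B: with q = P(Match), equating Expand's and Cut's payoffs gives q + 2 = −15q + 10 ⇒ q = 1/2.

5/2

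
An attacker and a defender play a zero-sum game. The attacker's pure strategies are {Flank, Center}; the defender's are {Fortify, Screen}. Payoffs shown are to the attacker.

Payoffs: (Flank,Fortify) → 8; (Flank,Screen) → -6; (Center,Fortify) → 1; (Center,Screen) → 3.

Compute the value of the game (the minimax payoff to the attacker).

15/8

Row minima: Flank → -6, Center → 1; maximin = 1.
Column maxima: Fortify → 8, Screen → 3; minimax = 3.
1 ≠ 3, so there is no saddle point; optimal play is mixed.
Let the attacker play Flank with probability p. Expected payoff against Fortify: 8p + 1(1−p) = 7p + 1; against Screen: (-6)p + 3(1−p) = −9p + 3.
Setting these equal: 7p + 1 = −9p + 3 ⇒ 16p = 2 ⇒ p = 1/8, and the value is (7)·(1/8) + 1 = 15/8.
For the defender: with q = P(Fortify), equating Flank's and Center's payoffs gives 14q − 6 = −2q + 3 ⇒ q = 9/16.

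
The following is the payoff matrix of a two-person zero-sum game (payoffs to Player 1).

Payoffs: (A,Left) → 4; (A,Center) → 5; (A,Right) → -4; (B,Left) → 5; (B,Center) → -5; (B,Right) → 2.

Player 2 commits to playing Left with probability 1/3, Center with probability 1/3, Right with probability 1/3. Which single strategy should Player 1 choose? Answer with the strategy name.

Expected payoff of A: (1/3)·4 + (1/3)·5 + (1/3)·(-4) = 5/3.
Expected payoff of B: (1/3)·5 + (1/3)·(-5) + (1/3)·2 = 2/3.
The largest is 5/3, so Player 1's best response is A.

A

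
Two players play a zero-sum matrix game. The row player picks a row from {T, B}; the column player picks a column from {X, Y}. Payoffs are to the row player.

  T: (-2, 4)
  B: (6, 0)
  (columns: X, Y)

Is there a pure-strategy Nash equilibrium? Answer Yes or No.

No

Row minima: T → -2, B → 0; maximin = 0.
Column maxima: X → 6, Y → 4; minimax = 4.
0 ≠ 4, so no pure-strategy equilibrium exists.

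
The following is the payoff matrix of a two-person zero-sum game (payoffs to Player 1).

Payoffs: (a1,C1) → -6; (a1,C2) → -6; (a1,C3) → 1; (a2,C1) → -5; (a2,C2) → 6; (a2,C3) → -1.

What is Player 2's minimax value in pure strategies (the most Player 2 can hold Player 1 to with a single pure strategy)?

-5

Column maxima: C1 → -5, C2 → 6, C3 → 1.
The smallest of these is -5.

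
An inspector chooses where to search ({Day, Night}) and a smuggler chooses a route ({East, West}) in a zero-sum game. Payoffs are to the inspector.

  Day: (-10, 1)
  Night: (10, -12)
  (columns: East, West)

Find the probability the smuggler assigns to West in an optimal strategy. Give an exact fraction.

Row minima: Day → -10, Night → -12; maximin = -10.
Column maxima: East → 10, West → 1; minimax = 1.
-10 ≠ 1, so there is no saddle point; optimal play is mixed.
Let the inspector play Day with probability p. Expected payoff against East: (-10)p + 10(1−p) = −20p + 10; against West: 1p + (-12)(1−p) = 13p − 12.
Setting these equal: −20p + 10 = 13p − 12 ⇒ −33p = -22 ⇒ p = 2/3, and the value is (-20)·(2/3) + 10 = -10/3.
For the smuggler: with q = P(East), equating Day's and Night's payoffs gives −11q + 1 = 22q − 12 ⇒ q = 13/33.

20/33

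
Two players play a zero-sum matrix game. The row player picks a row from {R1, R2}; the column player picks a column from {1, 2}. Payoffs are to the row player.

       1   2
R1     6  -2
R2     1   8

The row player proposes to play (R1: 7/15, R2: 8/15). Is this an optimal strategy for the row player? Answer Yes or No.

Yes

Against 1 this mix gives (7/15)·6 + (8/15)·1 = 10/3.
Against 2 this mix gives (7/15)·(-2) + (8/15)·8 = 10/3.
All of the column player's active replies (1, 2) yield 10/3, and no column does worse for the row player. The mix makes the column player indifferent and guarantees 10/3, so it is optimal.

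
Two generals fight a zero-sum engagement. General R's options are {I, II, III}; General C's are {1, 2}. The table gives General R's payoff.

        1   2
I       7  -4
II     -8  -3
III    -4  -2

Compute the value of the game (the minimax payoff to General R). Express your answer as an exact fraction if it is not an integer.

Row minima: I → -4, II → -8, III → -4; maximin = -4.
Column maxima: 1 → 7, 2 → -2; minimax = -2.
-4 ≠ -2, so there is no saddle point; optimal play is mixed.
II is strictly dominated by III, so General R never plays it.
On the remaining 2×2 (I, III vs 1, 2):
Let General R play I with probability p. Expected payoff against 1: 7p + (-4)(1−p) = 11p − 4; against 2: (-4)p + (-2)(1−p) = −2p − 2.
Setting these equal: 11p − 4 = −2p − 2 ⇒ 13p = 2 ⇒ p = 2/13, and the value is (11)·(2/13) − 4 = -30/13.
For General C: with q = P(1), equating I's and III's payoffs gives 11q − 4 = −2q − 2 ⇒ q = 2/13.

-30/13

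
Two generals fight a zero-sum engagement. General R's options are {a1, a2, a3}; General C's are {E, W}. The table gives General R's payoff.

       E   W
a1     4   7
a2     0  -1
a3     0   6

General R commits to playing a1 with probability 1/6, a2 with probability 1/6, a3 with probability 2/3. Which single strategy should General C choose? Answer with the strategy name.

If General C plays E, General R's expected payoff is (1/6)·4 + (1/6)·0 + (2/3)·0 = 2/3.
If General C plays W, General R's expected payoff is (1/6)·7 + (1/6)·(-1) + (2/3)·6 = 5.
General C minimizes General R's payoff; the smallest is 2/3, so the best response is E.

E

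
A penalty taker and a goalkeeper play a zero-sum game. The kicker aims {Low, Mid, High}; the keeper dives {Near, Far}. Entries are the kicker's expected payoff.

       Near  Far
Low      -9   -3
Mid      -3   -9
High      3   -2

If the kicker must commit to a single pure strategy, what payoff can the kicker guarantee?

-2

Row minima: Low → -9, Mid → -9, High → -2.
The best of these is -2.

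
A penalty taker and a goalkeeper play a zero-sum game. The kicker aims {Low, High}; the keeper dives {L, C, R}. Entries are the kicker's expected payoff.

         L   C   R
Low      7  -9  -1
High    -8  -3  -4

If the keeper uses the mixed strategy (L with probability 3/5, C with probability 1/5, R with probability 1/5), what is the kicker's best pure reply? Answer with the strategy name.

Low

Expected payoff of Low: (3/5)·7 + (1/5)·(-9) + (1/5)·(-1) = 11/5.
Expected payoff of High: (3/5)·(-8) + (1/5)·(-3) + (1/5)·(-4) = -31/5.
The largest is 11/5, so the kicker's best response is Low.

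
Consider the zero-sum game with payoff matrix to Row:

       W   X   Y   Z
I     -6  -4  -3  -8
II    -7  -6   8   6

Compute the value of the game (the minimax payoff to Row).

-92/15

Row minima: I → -8, II → -7; maximin = -7.
Column maxima: W → -6, X → -4, Y → 8, Z → 6; minimax = -6.
-7 ≠ -6, so there is no saddle point; optimal play is mixed.
X is strictly dominated by W (it gives Row strictly more in every row), so Column never plays it.
Y is strictly dominated by W (it gives Row strictly more in every row), so Column never plays it.
On the remaining 2×2 (I, II vs W, Z):
Let Row play I with probability p. Expected payoff against W: (-6)p + (-7)(1−p) = p − 7; against Z: (-8)p + 6(1−p) = −14p + 6.
Setting these equal: p − 7 = −14p + 6 ⇒ 15p = 13 ⇒ p = 13/15, and the value is (1)·(13/15) − 7 = -92/15.
For Column: with q = P(W), equating I's and II's payoffs gives 2q − 8 = −13q + 6 ⇒ q = 14/15.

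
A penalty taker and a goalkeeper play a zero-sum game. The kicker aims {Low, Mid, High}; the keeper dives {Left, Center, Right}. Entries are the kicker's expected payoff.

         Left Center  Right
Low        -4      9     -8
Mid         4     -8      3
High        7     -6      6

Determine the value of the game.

Row minima: Low → -8, Mid → -8, High → -6; maximin = -6.
Column maxima: Left → 7, Center → 9, Right → 6; minimax = 6.
-6 ≠ 6, so there is no saddle point; optimal play is mixed.
Mid is strictly dominated by High, so the kicker never plays it.
Left is strictly dominated by Right (it gives the kicker strictly more in every row), so the keeper never plays it.
On the remaining 2×2 (Low, High vs Center, Right):
Let the kicker play Low with probability p. Expected payoff against Center: 9p + (-6)(1−p) = 15p − 6; against Right: (-8)p + 6(1−p) = −14p + 6.
Setting these equal: 15p − 6 = −14p + 6 ⇒ 29p = 12 ⇒ p = 12/29, and the value is (15)·(12/29) − 6 = 6/29.
For the keeper: with q = P(Center), equating Low's and High's payoffs gives 17q − 8 = −12q + 6 ⇒ q = 14/29.

6/29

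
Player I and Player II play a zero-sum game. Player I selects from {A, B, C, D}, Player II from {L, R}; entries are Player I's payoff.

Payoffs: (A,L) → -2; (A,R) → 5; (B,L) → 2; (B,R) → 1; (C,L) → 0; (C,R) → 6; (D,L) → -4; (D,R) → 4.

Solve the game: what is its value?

Row minima: A → -2, B → 1, C → 0, D → -4; maximin = 1.
Column maxima: L → 2, R → 6; minimax = 2.
1 ≠ 2, so there is no saddle point; optimal play is mixed.
A is strictly dominated by C, so Player I never plays it.
D is strictly dominated by C, so Player I never plays it.
On the remaining 2×2 (B, C vs L, R):
Let Player I play B with probability p. Expected payoff against L: 2p + 0(1−p) = 2p; against R: 1p + 6(1−p) = −5p + 6.
Setting these equal: 2p = −5p + 6 ⇒ 7p = 6 ⇒ p = 6/7, and the value is (2)·(6/7) = 12/7.
For Player II: with q = P(L), equating B's and C's payoffs gives q + 1 = −6q + 6 ⇒ q = 5/7.

12/7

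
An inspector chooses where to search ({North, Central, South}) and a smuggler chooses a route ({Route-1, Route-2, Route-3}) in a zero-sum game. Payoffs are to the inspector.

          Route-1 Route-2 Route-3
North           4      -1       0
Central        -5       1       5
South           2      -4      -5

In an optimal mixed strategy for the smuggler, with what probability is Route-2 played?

Row minima: North → -1, Central → -5, South → -5; maximin = -1.
Column maxima: Route-1 → 4, Route-2 → 1, Route-3 → 5; minimax = 1.
-1 ≠ 1, so there is no saddle point; optimal play is mixed.
South is strictly dominated by North, so the inspector never plays it.
With South eliminated, Route-3 is strictly dominated by Route-2 (it gives the inspector strictly more in every remaining row), so the smuggler never plays it.
On the remaining 2×2 (North, Central vs Route-1, Route-2):
Let the inspector play North with probability p. Expected payoff against Route-1: 4p + (-5)(1−p) = 9p − 5; against Route-2: (-1)p + 1(1−p) = −2p + 1.
Setting these equal: 9p − 5 = −2p + 1 ⇒ 11p = 6 ⇒ p = 6/11, and the value is (9)·(6/11) − 5 = -1/11.
For the smuggler: with q = P(Route-1), equating North's and Central's payoffs gives 5q − 1 = −6q + 1 ⇒ q = 2/11.

9/11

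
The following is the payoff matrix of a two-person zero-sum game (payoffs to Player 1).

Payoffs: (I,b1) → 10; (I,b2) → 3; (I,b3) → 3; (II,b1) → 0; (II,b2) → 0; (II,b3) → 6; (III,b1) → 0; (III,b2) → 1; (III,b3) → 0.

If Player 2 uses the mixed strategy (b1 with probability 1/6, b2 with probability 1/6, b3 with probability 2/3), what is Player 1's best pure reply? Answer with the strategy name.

Expected payoff of I: (1/6)·10 + (1/6)·3 + (2/3)·3 = 25/6.
Expected payoff of II: (1/6)·0 + (1/6)·0 + (2/3)·6 = 4.
Expected payoff of III: (1/6)·0 + (1/6)·1 + (2/3)·0 = 1/6.
The largest is 25/6, so Player 1's best response is I.

I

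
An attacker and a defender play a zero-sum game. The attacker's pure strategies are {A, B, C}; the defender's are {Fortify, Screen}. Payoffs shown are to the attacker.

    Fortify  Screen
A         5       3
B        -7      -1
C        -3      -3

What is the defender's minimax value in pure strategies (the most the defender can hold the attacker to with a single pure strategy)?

Column maxima: Fortify → 5, Screen → 3.
The smallest of these is 3.

3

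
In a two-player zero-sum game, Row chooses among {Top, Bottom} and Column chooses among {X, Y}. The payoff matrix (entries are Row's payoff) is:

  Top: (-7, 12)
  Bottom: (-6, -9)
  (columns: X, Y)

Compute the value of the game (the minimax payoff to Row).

-135/22

Row minima: Top → -7, Bottom → -9; maximin = -7.
Column maxima: X → -6, Y → 12; minimax = -6.
-7 ≠ -6, so there is no saddle point; optimal play is mixed.
Let Row play Top with probability p. Expected payoff against X: (-7)p + (-6)(1−p) = −p − 6; against Y: 12p + (-9)(1−p) = 21p − 9.
Setting these equal: −p − 6 = 21p − 9 ⇒ −22p = -3 ⇒ p = 3/22, and the value is (-1)·(3/22) − 6 = -135/22.
For Column: with q = P(X), equating Top's and Bottom's payoffs gives −19q + 12 = 3q − 9 ⇒ q = 21/22.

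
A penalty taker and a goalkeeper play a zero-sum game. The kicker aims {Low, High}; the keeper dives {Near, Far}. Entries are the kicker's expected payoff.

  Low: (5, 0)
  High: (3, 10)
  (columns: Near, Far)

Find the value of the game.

25/6

Row minima: Low → 0, High → 3; maximin = 3.
Column maxima: Near → 5, Far → 10; minimax = 5.
3 ≠ 5, so there is no saddle point; optimal play is mixed.
Let the kicker play Low with probability p. Expected payoff against Near: 5p + 3(1−p) = 2p + 3; against Far: 0p + 10(1−p) = −10p + 10.
Setting these equal: 2p + 3 = −10p + 10 ⇒ 12p = 7 ⇒ p = 7/12, and the value is (2)·(7/12) + 3 = 25/6.
For the keeper: with q = P(Near), equating Low's and High's payoffs gives 5q = −7q + 10 ⇒ q = 5/6.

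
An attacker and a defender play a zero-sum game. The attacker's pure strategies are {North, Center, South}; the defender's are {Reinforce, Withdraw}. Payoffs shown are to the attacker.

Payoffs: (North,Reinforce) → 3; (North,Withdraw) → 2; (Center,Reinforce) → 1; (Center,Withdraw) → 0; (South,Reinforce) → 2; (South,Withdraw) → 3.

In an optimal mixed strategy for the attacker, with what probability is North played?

1/2

Row minima: North → 2, Center → 0, South → 2; maximin = 2.
Column maxima: Reinforce → 3, Withdraw → 3; minimax = 3.
2 ≠ 3, so there is no saddle point; optimal play is mixed.
Center is strictly dominated by North, so the attacker never plays it.
On the remaining 2×2 (North, South vs Reinforce, Withdraw):
Let the attacker play North with probability p. Expected payoff against Reinforce: 3p + 2(1−p) = p + 2; against Withdraw: 2p + 3(1−p) = −p + 3.
Setting these equal: p + 2 = −p + 3 ⇒ 2p = 1 ⇒ p = 1/2, and the value is (1)·(1/2) + 2 = 5/2.
For the defender: with q = P(Reinforce), equating North's and South's payoffs gives q + 2 = −q + 3 ⇒ q = 1/2.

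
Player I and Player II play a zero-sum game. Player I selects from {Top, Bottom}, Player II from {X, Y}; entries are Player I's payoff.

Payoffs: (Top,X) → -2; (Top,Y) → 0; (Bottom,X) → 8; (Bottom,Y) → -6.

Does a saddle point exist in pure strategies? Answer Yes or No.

No

Row minima: Top → -2, Bottom → -6; maximin = -2.
Column maxima: X → 8, Y → 0; minimax = 0.
-2 ≠ 0, so no pure-strategy equilibrium exists.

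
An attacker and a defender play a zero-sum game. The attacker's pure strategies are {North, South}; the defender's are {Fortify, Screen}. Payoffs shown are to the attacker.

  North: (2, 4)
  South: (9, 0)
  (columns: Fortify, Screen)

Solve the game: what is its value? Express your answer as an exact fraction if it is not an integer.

36/11

Row minima: North → 2, South → 0; maximin = 2.
Column maxima: Fortify → 9, Screen → 4; minimax = 4.
2 ≠ 4, so there is no saddle point; optimal play is mixed.
Let the attacker play North with probability p. Expected payoff against Fortify: 2p + 9(1−p) = −7p + 9; against Screen: 4p + 0(1−p) = 4p.
Setting these equal: −7p + 9 = 4p ⇒ −11p = -9 ⇒ p = 9/11, and the value is (-7)·(9/11) + 9 = 36/11.
For the defender: with q = P(Fortify), equating North's and South's payoffs gives −2q + 4 = 9q ⇒ q = 4/11.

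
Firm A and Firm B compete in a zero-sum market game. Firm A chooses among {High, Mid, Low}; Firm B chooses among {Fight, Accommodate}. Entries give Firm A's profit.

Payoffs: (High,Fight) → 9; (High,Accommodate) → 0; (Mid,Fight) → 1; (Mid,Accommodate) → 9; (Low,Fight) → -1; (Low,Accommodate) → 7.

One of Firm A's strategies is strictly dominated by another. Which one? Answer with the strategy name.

Mid gives a strictly higher payoff than Low against every column: 1 > -1, 9 > 7.
So Low is strictly dominated and Firm A never plays it.

Low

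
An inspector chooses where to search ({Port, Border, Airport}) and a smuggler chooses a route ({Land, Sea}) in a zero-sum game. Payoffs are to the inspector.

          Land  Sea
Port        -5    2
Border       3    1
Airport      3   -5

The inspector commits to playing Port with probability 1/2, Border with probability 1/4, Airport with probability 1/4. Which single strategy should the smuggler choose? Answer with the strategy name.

If the smuggler plays Land, the inspector's expected payoff is (1/2)·(-5) + (1/4)·3 + (1/4)·3 = -1.
If the smuggler plays Sea, the inspector's expected payoff is (1/2)·2 + (1/4)·1 + (1/4)·(-5) = 0.
The smuggler minimizes the inspector's payoff; the smallest is -1, so the best response is Land.

Land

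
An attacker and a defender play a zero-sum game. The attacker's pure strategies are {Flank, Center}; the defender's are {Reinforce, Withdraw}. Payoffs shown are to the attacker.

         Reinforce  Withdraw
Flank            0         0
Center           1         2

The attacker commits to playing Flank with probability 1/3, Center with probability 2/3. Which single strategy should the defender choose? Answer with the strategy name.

Reinforce

If the defender plays Reinforce, the attacker's expected payoff is (1/3)·0 + (2/3)·1 = 2/3.
If the defender plays Withdraw, the attacker's expected payoff is (1/3)·0 + (2/3)·2 = 4/3.
The defender minimizes the attacker's payoff; the smallest is 2/3, so the best response is Reinforce.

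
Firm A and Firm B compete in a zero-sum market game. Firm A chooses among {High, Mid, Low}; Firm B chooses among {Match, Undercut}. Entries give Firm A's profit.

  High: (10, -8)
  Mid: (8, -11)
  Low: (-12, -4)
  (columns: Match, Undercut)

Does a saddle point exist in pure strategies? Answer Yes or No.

No

Row minima: High → -8, Mid → -11, Low → -12; maximin = -8.
Column maxima: Match → 10, Undercut → -4; minimax = -4.
-8 ≠ -4, so no pure-strategy equilibrium exists.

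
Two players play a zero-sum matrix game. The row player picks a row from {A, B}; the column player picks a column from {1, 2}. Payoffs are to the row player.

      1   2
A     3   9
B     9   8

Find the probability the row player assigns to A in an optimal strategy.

Row minima: A → 3, B → 8; maximin = 8.
Column maxima: 1 → 9, 2 → 9; minimax = 9.
8 ≠ 9, so there is no saddle point; optimal play is mixed.
Let the row player play A with probability p. Expected payoff against 1: 3p + 9(1−p) = −6p + 9; against 2: 9p + 8(1−p) = p + 8.
Setting these equal: −6p + 9 = p + 8 ⇒ −7p = -1 ⇒ p = 1/7, and the value is (-6)·(1/7) + 9 = 57/7.
For the column player: with q = P(1), equating A's and B's payoffs gives −6q + 9 = q + 8 ⇒ q = 1/7.

1/7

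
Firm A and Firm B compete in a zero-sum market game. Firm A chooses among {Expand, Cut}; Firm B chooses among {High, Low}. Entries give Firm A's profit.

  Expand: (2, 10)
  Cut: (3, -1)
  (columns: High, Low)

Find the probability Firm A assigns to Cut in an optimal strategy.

2/3

Row minima: Expand → 2, Cut → -1; maximin = 2.
Column maxima: High → 3, Low → 10; minimax = 3.
2 ≠ 3, so there is no saddle point; optimal play is mixed.
Let Firm A play Expand with probability p. Expected payoff against High: 2p + 3(1−p) = −p + 3; against Low: 10p + (-1)(1−p) = 11p − 1.
Setting these equal: −p + 3 = 11p − 1 ⇒ −12p = -4 ⇒ p = 1/3, and the value is (-1)·(1/3) + 3 = 8/3.
For Firm B: with q = P(High), equating Expand's and Cut's payoffs gives −8q + 10 = 4q − 1 ⇒ q = 11/12.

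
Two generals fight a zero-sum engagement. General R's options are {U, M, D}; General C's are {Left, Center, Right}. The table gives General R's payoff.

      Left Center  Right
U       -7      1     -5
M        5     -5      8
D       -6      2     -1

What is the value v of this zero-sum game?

Row minima: U → -7, M → -5, D → -6; maximin = -5.
Column maxima: Left → 5, Center → 2, Right → 8; minimax = 2.
-5 ≠ 2, so there is no saddle point; optimal play is mixed.
U is strictly dominated by D, so General R never plays it.
Right is strictly dominated by Left (it gives General R strictly more in every row), so General C never plays it.
On the remaining 2×2 (M, D vs Left, Center):
Let General R play M with probability p. Expected payoff against Left: 5p + (-6)(1−p) = 11p − 6; against Center: (-5)p + 2(1−p) = −7p + 2.
Setting these equal: 11p − 6 = −7p + 2 ⇒ 18p = 8 ⇒ p = 4/9, and the value is (11)·(4/9) − 6 = -10/9.
For General C: with q = P(Left), equating M's and D's payoffs gives 10q − 5 = −8q + 2 ⇒ q = 7/18.

-10/9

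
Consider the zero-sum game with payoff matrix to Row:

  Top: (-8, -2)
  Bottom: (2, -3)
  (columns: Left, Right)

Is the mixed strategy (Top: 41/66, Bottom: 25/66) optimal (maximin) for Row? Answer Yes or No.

Against Left this mix gives (41/66)·(-8) + (25/66)·2 = -139/33.
Against Right this mix gives (41/66)·(-2) + (25/66)·(-3) = -157/66.
Column will play Left, holding Row to -139/33. Shifting weight toward the row that does better against Left would raise this floor (the equalizing mix achieves -28/11 against both Left and Right), so the proposed strategy is not optimal.

No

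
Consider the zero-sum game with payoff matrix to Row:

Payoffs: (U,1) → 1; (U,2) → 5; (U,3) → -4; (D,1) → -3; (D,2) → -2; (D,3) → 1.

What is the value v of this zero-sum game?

-11/9

Row minima: U → -4, D → -3; maximin = -3.
Column maxima: 1 → 1, 2 → 5, 3 → 1; minimax = 1.
-3 ≠ 1, so there is no saddle point; optimal play is mixed.
2 is strictly dominated by 1 (it gives Row strictly more in every row), so Column never plays it.
On the remaining 2×2 (U, D vs 1, 3):
Let Row play U with probability p. Expected payoff against 1: 1p + (-3)(1−p) = 4p − 3; against 3: (-4)p + 1(1−p) = −5p + 1.
Setting these equal: 4p − 3 = −5p + 1 ⇒ 9p = 4 ⇒ p = 4/9, and the value is (4)·(4/9) − 3 = -11/9.
For Column: with q = P(1), equating U's and D's payoffs gives 5q − 4 = −4q + 1 ⇒ q = 5/9.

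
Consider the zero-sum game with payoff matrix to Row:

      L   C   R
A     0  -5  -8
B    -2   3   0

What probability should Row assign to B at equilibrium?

4/5

Row minima: A → -8, B → -2; maximin = -2.
Column maxima: L → 0, C → 3, R → 0; minimax = 0.
-2 ≠ 0, so there is no saddle point; optimal play is mixed.
C is strictly dominated by R (it gives Row strictly more in every row), so Column never plays it.
On the remaining 2×2 (A, B vs L, R):
Let Row play A with probability p. Expected payoff against L: 0p + (-2)(1−p) = 2p − 2; against R: (-8)p + 0(1−p) = −8p.
Setting these equal: 2p − 2 = −8p ⇒ 10p = 2 ⇒ p = 1/5, and the value is (2)·(1/5) − 2 = -8/5.
For Column: with q = P(L), equating A's and B's payoffs gives 8q − 8 = −2q ⇒ q = 4/5.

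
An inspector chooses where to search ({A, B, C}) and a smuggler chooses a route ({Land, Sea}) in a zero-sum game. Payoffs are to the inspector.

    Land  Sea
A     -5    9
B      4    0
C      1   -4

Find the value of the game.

2

Row minima: A → -5, B → 0, C → -4; maximin = 0.
Column maxima: Land → 4, Sea → 9; minimax = 4.
0 ≠ 4, so there is no saddle point; optimal play is mixed.
C is strictly dominated by B, so the inspector never plays it.
On the remaining 2×2 (A, B vs Land, Sea):
Let the inspector play A with probability p. Expected payoff against Land: (-5)p + 4(1−p) = −9p + 4; against Sea: 9p + 0(1−p) = 9p.
Setting these equal: −9p + 4 = 9p ⇒ −18p = -4 ⇒ p = 2/9, and the value is (-9)·(2/9) + 4 = 2.
For the smuggler: with q = P(Land), equating A's and B's payoffs gives −14q + 9 = 4q ⇒ q = 1/2.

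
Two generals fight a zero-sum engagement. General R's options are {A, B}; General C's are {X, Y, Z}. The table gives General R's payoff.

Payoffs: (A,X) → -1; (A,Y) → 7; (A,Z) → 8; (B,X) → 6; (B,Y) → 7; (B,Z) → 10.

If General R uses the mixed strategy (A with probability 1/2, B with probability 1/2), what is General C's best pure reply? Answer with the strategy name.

X

If General C plays X, General R's expected payoff is (1/2)·(-1) + (1/2)·6 = 5/2.
If General C plays Y, General R's expected payoff is (1/2)·7 + (1/2)·7 = 7.
If General C plays Z, General R's expected payoff is (1/2)·8 + (1/2)·10 = 9.
General C minimizes General R's payoff; the smallest is 5/2, so the best response is X.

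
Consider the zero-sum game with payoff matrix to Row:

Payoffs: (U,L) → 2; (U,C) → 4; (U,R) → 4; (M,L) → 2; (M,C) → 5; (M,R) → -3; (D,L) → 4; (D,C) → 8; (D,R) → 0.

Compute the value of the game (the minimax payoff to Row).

8/3

Row minima: U → 2, M → -3, D → 0; maximin = 2.
Column maxima: L → 4, C → 8, R → 4; minimax = 4.
2 ≠ 4, so there is no saddle point; optimal play is mixed.
M is strictly dominated by D, so Row never plays it.
C is strictly dominated by L (it gives Row strictly more in every row), so Column never plays it.
On the remaining 2×2 (U, D vs L, R):
Let Row play U with probability p. Expected payoff against L: 2p + 4(1−p) = −2p + 4; against R: 4p + 0(1−p) = 4p.
Setting these equal: −2p + 4 = 4p ⇒ −6p = -4 ⇒ p = 2/3, and the value is (-2)·(2/3) + 4 = 8/3.
For Column: with q = P(L), equating U's and D's payoffs gives −2q + 4 = 4q ⇒ q = 2/3.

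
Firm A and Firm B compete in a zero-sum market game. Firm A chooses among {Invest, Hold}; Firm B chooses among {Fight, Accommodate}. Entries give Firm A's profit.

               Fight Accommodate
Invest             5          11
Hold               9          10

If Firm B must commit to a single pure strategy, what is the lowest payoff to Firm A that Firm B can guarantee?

Column maxima: Fight → 9, Accommodate → 11.
The smallest of these is 9.

9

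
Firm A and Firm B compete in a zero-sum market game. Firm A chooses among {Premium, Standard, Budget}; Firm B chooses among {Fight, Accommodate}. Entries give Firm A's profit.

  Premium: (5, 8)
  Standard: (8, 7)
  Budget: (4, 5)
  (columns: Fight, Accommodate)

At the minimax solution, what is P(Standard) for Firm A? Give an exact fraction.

3/4

Row minima: Premium → 5, Standard → 7, Budget → 4; maximin = 7.
Column maxima: Fight → 8, Accommodate → 8; minimax = 8.
7 ≠ 8, so there is no saddle point; optimal play is mixed.
Budget is strictly dominated by Premium, so Firm A never plays it.
On the remaining 2×2 (Premium, Standard vs Fight, Accommodate):
Let Firm A play Premium with probability p. Expected payoff against Fight: 5p + 8(1−p) = −3p + 8; against Accommodate: 8p + 7(1−p) = p + 7.
Setting these equal: −3p + 8 = p + 7 ⇒ −4p = -1 ⇒ p = 1/4, and the value is (-3)·(1/4) + 8 = 29/4.
For Firm B: with q = P(Fight), equating Premium's and Standard's payoffs gives −3q + 8 = q + 7 ⇒ q = 1/4.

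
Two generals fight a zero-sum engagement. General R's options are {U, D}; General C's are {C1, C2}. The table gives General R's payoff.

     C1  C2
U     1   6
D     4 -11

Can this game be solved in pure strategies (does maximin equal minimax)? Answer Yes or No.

No

Row minima: U → 1, D → -11; maximin = 1.
Column maxima: C1 → 4, C2 → 6; minimax = 4.
1 ≠ 4, so no pure-strategy equilibrium exists.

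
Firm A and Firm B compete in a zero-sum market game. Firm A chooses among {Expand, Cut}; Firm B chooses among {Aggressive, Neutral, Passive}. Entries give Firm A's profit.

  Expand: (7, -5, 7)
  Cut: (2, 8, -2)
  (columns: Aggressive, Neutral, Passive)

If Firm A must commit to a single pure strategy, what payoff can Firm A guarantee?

Row minima: Expand → -5, Cut → -2.
The best of these is -2.

-2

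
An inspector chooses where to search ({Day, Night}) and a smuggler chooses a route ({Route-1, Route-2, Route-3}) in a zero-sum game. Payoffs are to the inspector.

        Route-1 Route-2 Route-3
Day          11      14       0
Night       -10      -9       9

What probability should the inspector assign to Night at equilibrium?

11/30

Row minima: Day → 0, Night → -10; maximin = 0.
Column maxima: Route-1 → 11, Route-2 → 14, Route-3 → 9; minimax = 9.
0 ≠ 9, so there is no saddle point; optimal play is mixed.
Route-2 is strictly dominated by Route-1 (it gives the inspector strictly more in every row), so the smuggler never plays it.
On the remaining 2×2 (Day, Night vs Route-1, Route-3):
Let the inspector play Day with probability p. Expected payoff against Route-1: 11p + (-10)(1−p) = 21p − 10; against Route-3: 0p + 9(1−p) = −9p + 9.
Setting these equal: 21p − 10 = −9p + 9 ⇒ 30p = 19 ⇒ p = 19/30, and the value is (21)·(19/30) − 10 = 33/10.
For the smuggler: with q = P(Route-1), equating Day's and Night's payoffs gives 11q = −19q + 9 ⇒ q = 3/10.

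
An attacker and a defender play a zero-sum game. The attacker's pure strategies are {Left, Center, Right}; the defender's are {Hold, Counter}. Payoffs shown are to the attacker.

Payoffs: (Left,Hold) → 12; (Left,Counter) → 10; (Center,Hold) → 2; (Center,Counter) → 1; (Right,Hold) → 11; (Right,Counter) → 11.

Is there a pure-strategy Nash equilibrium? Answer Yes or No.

Row minima: Left → 10, Center → 1, Right → 11; maximin = 11.
Column maxima: Hold → 12, Counter → 11; minimax = 11.
maximin = minimax = 11, so a saddle point exists.

Yes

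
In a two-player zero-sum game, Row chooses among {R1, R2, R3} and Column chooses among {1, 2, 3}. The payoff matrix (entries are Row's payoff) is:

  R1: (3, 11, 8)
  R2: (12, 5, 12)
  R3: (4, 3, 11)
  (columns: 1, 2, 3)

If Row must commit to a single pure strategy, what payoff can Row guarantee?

5

Row minima: R1 → 3, R2 → 5, R3 → 3.
The best of these is 5.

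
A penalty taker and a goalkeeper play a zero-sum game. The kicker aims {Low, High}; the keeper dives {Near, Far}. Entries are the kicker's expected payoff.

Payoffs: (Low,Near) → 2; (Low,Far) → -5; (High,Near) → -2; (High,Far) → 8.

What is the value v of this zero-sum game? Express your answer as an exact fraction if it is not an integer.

Row minima: Low → -5, High → -2; maximin = -2.
Column maxima: Near → 2, Far → 8; minimax = 2.
-2 ≠ 2, so there is no saddle point; optimal play is mixed.
Let the kicker play Low with probability p. Expected payoff against Near: 2p + (-2)(1−p) = 4p − 2; against Far: (-5)p + 8(1−p) = −13p + 8.
Setting these equal: 4p − 2 = −13p + 8 ⇒ 17p = 10 ⇒ p = 10/17, and the value is (4)·(10/17) − 2 = 6/17.
For the keeper: with q = P(Near), equating Low's and High's payoffs gives 7q − 5 = −10q + 8 ⇒ q = 13/17.

6/17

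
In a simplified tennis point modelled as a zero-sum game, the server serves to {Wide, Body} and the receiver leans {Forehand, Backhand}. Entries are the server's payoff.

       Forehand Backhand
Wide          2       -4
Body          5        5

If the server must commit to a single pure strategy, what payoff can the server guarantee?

5

Row minima: Wide → -4, Body → 5.
The best of these is 5.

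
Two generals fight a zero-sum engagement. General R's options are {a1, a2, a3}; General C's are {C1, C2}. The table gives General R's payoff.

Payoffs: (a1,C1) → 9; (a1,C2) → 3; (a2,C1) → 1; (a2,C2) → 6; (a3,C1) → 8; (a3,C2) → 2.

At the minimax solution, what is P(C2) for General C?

Row minima: a1 → 3, a2 → 1, a3 → 2; maximin = 3.
Column maxima: C1 → 9, C2 → 6; minimax = 6.
3 ≠ 6, so there is no saddle point; optimal play is mixed.
a3 is strictly dominated by a1, so General R never plays it.
On the remaining 2×2 (a1, a2 vs C1, C2):
Let General R play a1 with probability p. Expected payoff against C1: 9p + 1(1−p) = 8p + 1; against C2: 3p + 6(1−p) = −3p + 6.
Setting these equal: 8p + 1 = −3p + 6 ⇒ 11p = 5 ⇒ p = 5/11, and the value is (8)·(5/11) + 1 = 51/11.
For General C: with q = P(C1), equating a1's and a2's payoffs gives 6q + 3 = −5q + 6 ⇒ q = 3/11.

8/11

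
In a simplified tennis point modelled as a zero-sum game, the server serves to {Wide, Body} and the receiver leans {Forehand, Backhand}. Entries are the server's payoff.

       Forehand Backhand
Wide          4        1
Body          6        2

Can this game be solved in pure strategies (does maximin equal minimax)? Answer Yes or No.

Yes

Row minima: Wide → 1, Body → 2; maximin = 2.
Column maxima: Forehand → 6, Backhand → 2; minimax = 2.
maximin = minimax = 2, so a saddle point exists.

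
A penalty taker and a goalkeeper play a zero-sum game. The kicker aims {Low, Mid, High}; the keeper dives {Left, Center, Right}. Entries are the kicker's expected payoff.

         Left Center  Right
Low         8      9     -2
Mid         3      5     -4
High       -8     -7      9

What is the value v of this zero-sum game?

56/27

Row minima: Low → -2, Mid → -4, High → -8; maximin = -2.
Column maxima: Left → 8, Center → 9, Right → 9; minimax = 8.
-2 ≠ 8, so there is no saddle point; optimal play is mixed.
Mid is strictly dominated by Low, so the kicker never plays it.
Center is strictly dominated by Left (it gives the kicker strictly more in every row), so the keeper never plays it.
On the remaining 2×2 (Low, High vs Left, Right):
Let the kicker play Low with probability p. Expected payoff against Left: 8p + (-8)(1−p) = 16p − 8; against Right: (-2)p + 9(1−p) = −11p + 9.
Setting these equal: 16p − 8 = −11p + 9 ⇒ 27p = 17 ⇒ p = 17/27, and the value is (16)·(17/27) − 8 = 56/27.
For the keeper: with q = P(Left), equating Low's and High's payoffs gives 10q − 2 = −17q + 9 ⇒ q = 11/27.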